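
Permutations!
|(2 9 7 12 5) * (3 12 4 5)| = 10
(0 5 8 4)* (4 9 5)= (0 4)(5 8 9)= [4, 1, 2, 3, 0, 8, 6, 7, 9, 5]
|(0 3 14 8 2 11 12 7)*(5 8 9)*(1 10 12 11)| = |(0 3 14 9 5 8 2 1 10 12 7)| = 11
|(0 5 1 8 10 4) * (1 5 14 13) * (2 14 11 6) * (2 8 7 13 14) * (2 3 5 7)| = 6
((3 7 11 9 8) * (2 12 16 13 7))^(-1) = (2 3 8 9 11 7 13 16 12)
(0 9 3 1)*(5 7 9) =(0 5 7 9 3 1) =[5, 0, 2, 1, 4, 7, 6, 9, 8, 3]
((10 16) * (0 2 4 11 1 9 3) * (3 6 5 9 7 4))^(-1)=(0 3 2)(1 11 4 7)(5 6 9)(10 16)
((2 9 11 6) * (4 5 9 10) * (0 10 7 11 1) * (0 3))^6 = ((0 10 4 5 9 1 3)(2 7 11 6))^6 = (0 3 1 9 5 4 10)(2 11)(6 7)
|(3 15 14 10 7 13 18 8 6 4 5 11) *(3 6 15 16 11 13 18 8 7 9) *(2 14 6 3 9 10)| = |(2 14)(3 16 11)(4 5 13 8 15 6)(7 18)| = 6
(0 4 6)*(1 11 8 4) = (0 1 11 8 4 6) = [1, 11, 2, 3, 6, 5, 0, 7, 4, 9, 10, 8]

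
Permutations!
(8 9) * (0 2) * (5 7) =(0 2)(5 7)(8 9) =[2, 1, 0, 3, 4, 7, 6, 5, 9, 8]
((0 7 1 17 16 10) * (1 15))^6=(0 10 16 17 1 15 7)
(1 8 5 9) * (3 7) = (1 8 5 9)(3 7) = [0, 8, 2, 7, 4, 9, 6, 3, 5, 1]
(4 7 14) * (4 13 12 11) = (4 7 14 13 12 11) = [0, 1, 2, 3, 7, 5, 6, 14, 8, 9, 10, 4, 11, 12, 13]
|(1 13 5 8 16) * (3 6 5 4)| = 8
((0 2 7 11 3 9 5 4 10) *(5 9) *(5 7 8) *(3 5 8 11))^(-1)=((0 2 11 5 4 10)(3 7))^(-1)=(0 10 4 5 11 2)(3 7)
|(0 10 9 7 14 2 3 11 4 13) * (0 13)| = 9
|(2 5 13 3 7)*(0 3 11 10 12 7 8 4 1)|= |(0 3 8 4 1)(2 5 13 11 10 12 7)|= 35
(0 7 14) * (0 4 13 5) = (0 7 14 4 13 5) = [7, 1, 2, 3, 13, 0, 6, 14, 8, 9, 10, 11, 12, 5, 4]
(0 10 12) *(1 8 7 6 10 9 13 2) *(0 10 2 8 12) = (0 9 13 8 7 6 2 1 12 10) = [9, 12, 1, 3, 4, 5, 2, 6, 7, 13, 0, 11, 10, 8]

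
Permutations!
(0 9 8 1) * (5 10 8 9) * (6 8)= [5, 0, 2, 3, 4, 10, 8, 7, 1, 9, 6]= (0 5 10 6 8 1)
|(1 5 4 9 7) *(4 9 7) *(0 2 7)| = |(0 2 7 1 5 9 4)| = 7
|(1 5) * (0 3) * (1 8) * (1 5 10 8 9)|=10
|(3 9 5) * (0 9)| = 4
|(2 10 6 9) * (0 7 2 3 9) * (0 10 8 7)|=|(2 8 7)(3 9)(6 10)|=6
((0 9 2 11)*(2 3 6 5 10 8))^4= (0 5 11 6 2 3 8 9 10)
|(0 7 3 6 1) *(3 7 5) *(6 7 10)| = |(0 5 3 7 10 6 1)| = 7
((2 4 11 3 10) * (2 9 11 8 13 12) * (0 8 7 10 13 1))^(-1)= (0 1 8)(2 12 13 3 11 9 10 7 4)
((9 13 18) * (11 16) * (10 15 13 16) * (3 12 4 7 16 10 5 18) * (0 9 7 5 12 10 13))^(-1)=(0 15 10 3 13 9)(4 12 11 16 7 18 5)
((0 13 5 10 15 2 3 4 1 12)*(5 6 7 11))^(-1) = ((0 13 6 7 11 5 10 15 2 3 4 1 12))^(-1) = (0 12 1 4 3 2 15 10 5 11 7 6 13)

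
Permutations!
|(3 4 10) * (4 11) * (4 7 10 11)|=5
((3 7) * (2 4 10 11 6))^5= ((2 4 10 11 6)(3 7))^5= (11)(3 7)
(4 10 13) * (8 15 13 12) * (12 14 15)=(4 10 14 15 13)(8 12)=[0, 1, 2, 3, 10, 5, 6, 7, 12, 9, 14, 11, 8, 4, 15, 13]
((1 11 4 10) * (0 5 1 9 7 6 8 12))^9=(0 8 7 10 11 5 12 6 9 4 1)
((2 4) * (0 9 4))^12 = ((0 9 4 2))^12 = (9)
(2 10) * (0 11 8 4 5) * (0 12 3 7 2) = [11, 1, 10, 7, 5, 12, 6, 2, 4, 9, 0, 8, 3] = (0 11 8 4 5 12 3 7 2 10)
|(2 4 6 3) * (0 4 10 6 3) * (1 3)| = |(0 4 1 3 2 10 6)| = 7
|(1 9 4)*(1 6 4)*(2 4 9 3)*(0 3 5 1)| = |(0 3 2 4 6 9)(1 5)| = 6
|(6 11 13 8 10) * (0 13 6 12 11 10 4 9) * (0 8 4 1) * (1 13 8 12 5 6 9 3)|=6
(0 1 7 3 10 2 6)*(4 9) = [1, 7, 6, 10, 9, 5, 0, 3, 8, 4, 2] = (0 1 7 3 10 2 6)(4 9)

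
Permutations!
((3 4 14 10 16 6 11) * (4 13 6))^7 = ((3 13 6 11)(4 14 10 16))^7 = (3 11 6 13)(4 16 10 14)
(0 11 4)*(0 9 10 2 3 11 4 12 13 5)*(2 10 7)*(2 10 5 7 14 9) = [4, 1, 3, 11, 2, 0, 6, 10, 8, 14, 5, 12, 13, 7, 9] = (0 4 2 3 11 12 13 7 10 5)(9 14)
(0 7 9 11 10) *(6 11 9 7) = (0 6 11 10) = [6, 1, 2, 3, 4, 5, 11, 7, 8, 9, 0, 10]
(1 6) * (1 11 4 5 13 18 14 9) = [0, 6, 2, 3, 5, 13, 11, 7, 8, 1, 10, 4, 12, 18, 9, 15, 16, 17, 14] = (1 6 11 4 5 13 18 14 9)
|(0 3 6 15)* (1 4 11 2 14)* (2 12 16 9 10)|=36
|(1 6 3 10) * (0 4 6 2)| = |(0 4 6 3 10 1 2)| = 7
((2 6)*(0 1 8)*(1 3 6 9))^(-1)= (0 8 1 9 2 6 3)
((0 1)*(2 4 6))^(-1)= ((0 1)(2 4 6))^(-1)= (0 1)(2 6 4)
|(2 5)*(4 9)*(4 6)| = 6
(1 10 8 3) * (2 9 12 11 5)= [0, 10, 9, 1, 4, 2, 6, 7, 3, 12, 8, 5, 11]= (1 10 8 3)(2 9 12 11 5)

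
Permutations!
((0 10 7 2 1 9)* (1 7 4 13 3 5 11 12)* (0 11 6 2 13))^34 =((0 10 4)(1 9 11 12)(2 7 13 3 5 6))^34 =(0 10 4)(1 11)(2 5 13)(3 7 6)(9 12)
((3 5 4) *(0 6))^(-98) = ((0 6)(3 5 4))^(-98) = (6)(3 5 4)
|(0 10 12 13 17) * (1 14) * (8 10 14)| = 8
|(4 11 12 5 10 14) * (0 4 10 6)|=6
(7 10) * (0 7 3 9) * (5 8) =(0 7 10 3 9)(5 8) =[7, 1, 2, 9, 4, 8, 6, 10, 5, 0, 3]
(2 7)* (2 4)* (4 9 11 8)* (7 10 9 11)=(2 10 9 7 11 8 4)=[0, 1, 10, 3, 2, 5, 6, 11, 4, 7, 9, 8]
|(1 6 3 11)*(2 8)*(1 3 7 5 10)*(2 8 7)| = 6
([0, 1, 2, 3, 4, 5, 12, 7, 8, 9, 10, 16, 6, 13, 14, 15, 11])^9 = [0, 1, 2, 3, 4, 5, 12, 7, 8, 9, 10, 16, 6, 13, 14, 15, 11]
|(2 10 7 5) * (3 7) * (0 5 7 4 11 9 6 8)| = 10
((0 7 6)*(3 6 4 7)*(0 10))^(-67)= ((0 3 6 10)(4 7))^(-67)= (0 3 6 10)(4 7)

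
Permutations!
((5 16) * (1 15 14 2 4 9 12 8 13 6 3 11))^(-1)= (1 11 3 6 13 8 12 9 4 2 14 15)(5 16)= ((1 15 14 2 4 9 12 8 13 6 3 11)(5 16))^(-1)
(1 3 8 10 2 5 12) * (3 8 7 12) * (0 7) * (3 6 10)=(0 7 12 1 8 3)(2 5 6 10)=[7, 8, 5, 0, 4, 6, 10, 12, 3, 9, 2, 11, 1]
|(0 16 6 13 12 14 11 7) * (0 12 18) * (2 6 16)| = 20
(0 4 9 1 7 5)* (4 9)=[9, 7, 2, 3, 4, 0, 6, 5, 8, 1]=(0 9 1 7 5)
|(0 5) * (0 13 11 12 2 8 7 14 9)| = 10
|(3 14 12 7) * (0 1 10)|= |(0 1 10)(3 14 12 7)|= 12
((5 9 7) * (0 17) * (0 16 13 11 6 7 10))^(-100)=((0 17 16 13 11 6 7 5 9 10))^(-100)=(17)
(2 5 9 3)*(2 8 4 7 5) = (3 8 4 7 5 9) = [0, 1, 2, 8, 7, 9, 6, 5, 4, 3]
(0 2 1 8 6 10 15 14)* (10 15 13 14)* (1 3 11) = (0 2 3 11 1 8 6 15 10 13 14) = [2, 8, 3, 11, 4, 5, 15, 7, 6, 9, 13, 1, 12, 14, 0, 10]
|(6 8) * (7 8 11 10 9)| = 6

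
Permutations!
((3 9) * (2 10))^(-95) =(2 10)(3 9)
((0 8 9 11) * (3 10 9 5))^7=((0 8 5 3 10 9 11))^7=(11)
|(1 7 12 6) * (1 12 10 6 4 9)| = 7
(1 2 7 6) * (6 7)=[0, 2, 6, 3, 4, 5, 1, 7]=(7)(1 2 6)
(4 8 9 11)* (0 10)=(0 10)(4 8 9 11)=[10, 1, 2, 3, 8, 5, 6, 7, 9, 11, 0, 4]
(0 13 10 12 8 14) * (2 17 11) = [13, 1, 17, 3, 4, 5, 6, 7, 14, 9, 12, 2, 8, 10, 0, 15, 16, 11] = (0 13 10 12 8 14)(2 17 11)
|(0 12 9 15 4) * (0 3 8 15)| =12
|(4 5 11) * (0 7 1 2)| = 12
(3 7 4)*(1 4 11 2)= (1 4 3 7 11 2)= [0, 4, 1, 7, 3, 5, 6, 11, 8, 9, 10, 2]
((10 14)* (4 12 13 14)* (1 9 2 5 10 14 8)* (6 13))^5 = (14)(1 4)(2 6)(5 13)(8 10)(9 12)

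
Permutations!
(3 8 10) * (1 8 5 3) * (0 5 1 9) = (0 5 3 1 8 10 9) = [5, 8, 2, 1, 4, 3, 6, 7, 10, 0, 9]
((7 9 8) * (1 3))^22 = (7 9 8)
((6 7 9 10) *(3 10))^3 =(3 7 10 9 6)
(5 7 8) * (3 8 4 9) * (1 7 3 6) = (1 7 4 9 6)(3 8 5) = [0, 7, 2, 8, 9, 3, 1, 4, 5, 6]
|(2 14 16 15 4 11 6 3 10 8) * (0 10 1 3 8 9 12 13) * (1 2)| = 10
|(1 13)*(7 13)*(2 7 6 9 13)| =|(1 6 9 13)(2 7)| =4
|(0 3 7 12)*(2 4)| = |(0 3 7 12)(2 4)| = 4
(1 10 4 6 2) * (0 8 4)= (0 8 4 6 2 1 10)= [8, 10, 1, 3, 6, 5, 2, 7, 4, 9, 0]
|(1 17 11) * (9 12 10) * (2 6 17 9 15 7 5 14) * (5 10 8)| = |(1 9 12 8 5 14 2 6 17 11)(7 10 15)| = 30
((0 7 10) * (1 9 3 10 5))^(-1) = ((0 7 5 1 9 3 10))^(-1) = (0 10 3 9 1 5 7)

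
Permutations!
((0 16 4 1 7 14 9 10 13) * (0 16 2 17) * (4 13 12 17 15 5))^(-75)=((0 2 15 5 4 1 7 14 9 10 12 17)(13 16))^(-75)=(0 10 7 5)(1 15 17 9)(2 12 14 4)(13 16)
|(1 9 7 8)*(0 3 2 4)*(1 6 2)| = 9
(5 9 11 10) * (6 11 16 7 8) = [0, 1, 2, 3, 4, 9, 11, 8, 6, 16, 5, 10, 12, 13, 14, 15, 7] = (5 9 16 7 8 6 11 10)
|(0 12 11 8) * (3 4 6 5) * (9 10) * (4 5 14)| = |(0 12 11 8)(3 5)(4 6 14)(9 10)| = 12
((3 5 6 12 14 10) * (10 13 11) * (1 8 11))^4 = ((1 8 11 10 3 5 6 12 14 13))^4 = (1 3 14 11 6)(5 13 10 12 8)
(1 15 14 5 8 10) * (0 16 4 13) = (0 16 4 13)(1 15 14 5 8 10) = [16, 15, 2, 3, 13, 8, 6, 7, 10, 9, 1, 11, 12, 0, 5, 14, 4]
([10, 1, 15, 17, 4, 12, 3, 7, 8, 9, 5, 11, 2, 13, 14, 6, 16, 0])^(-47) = [3, 1, 5, 15, 4, 0, 2, 7, 8, 9, 17, 11, 10, 13, 14, 12, 16, 6]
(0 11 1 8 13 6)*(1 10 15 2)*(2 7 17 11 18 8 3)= (0 18 8 13 6)(1 3 2)(7 17 11 10 15)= [18, 3, 1, 2, 4, 5, 0, 17, 13, 9, 15, 10, 12, 6, 14, 7, 16, 11, 8]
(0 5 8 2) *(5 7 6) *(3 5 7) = (0 3 5 8 2)(6 7) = [3, 1, 0, 5, 4, 8, 7, 6, 2]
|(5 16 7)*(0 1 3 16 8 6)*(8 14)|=|(0 1 3 16 7 5 14 8 6)|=9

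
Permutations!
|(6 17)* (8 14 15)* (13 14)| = 4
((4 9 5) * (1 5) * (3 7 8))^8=(9)(3 8 7)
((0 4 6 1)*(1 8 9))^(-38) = ((0 4 6 8 9 1))^(-38) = (0 9 6)(1 8 4)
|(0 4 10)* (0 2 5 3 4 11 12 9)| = |(0 11 12 9)(2 5 3 4 10)| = 20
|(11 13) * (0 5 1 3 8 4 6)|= |(0 5 1 3 8 4 6)(11 13)|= 14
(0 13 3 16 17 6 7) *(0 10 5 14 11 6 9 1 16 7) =(0 13 3 7 10 5 14 11 6)(1 16 17 9) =[13, 16, 2, 7, 4, 14, 0, 10, 8, 1, 5, 6, 12, 3, 11, 15, 17, 9]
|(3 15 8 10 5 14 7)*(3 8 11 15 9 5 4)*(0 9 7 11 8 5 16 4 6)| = 13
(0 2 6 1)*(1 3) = (0 2 6 3 1) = [2, 0, 6, 1, 4, 5, 3]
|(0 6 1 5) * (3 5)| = |(0 6 1 3 5)| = 5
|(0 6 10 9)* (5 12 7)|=12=|(0 6 10 9)(5 12 7)|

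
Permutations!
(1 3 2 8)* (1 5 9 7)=(1 3 2 8 5 9 7)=[0, 3, 8, 2, 4, 9, 6, 1, 5, 7]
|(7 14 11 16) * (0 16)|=|(0 16 7 14 11)|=5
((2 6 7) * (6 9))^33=((2 9 6 7))^33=(2 9 6 7)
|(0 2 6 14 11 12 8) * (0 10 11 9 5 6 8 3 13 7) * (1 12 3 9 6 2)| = 12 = |(0 1 12 9 5 2 8 10 11 3 13 7)(6 14)|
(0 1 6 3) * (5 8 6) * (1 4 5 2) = [4, 2, 1, 0, 5, 8, 3, 7, 6] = (0 4 5 8 6 3)(1 2)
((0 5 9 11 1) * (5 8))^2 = (0 5 11)(1 8 9)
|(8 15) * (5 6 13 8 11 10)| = 7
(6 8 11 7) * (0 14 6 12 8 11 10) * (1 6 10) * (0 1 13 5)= (0 14 10 1 6 11 7 12 8 13 5)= [14, 6, 2, 3, 4, 0, 11, 12, 13, 9, 1, 7, 8, 5, 10]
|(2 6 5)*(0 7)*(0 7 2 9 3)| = |(0 2 6 5 9 3)| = 6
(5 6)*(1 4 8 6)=(1 4 8 6 5)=[0, 4, 2, 3, 8, 1, 5, 7, 6]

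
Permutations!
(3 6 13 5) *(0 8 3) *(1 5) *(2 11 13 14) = (0 8 3 6 14 2 11 13 1 5) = [8, 5, 11, 6, 4, 0, 14, 7, 3, 9, 10, 13, 12, 1, 2]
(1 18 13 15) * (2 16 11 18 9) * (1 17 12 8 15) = [0, 9, 16, 3, 4, 5, 6, 7, 15, 2, 10, 18, 8, 1, 14, 17, 11, 12, 13] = (1 9 2 16 11 18 13)(8 15 17 12)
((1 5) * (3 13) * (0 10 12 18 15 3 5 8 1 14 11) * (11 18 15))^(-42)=(0 18 5 3 12)(10 11 14 13 15)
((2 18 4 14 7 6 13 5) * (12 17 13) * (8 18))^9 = ((2 8 18 4 14 7 6 12 17 13 5))^9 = (2 13 12 7 4 8 5 17 6 14 18)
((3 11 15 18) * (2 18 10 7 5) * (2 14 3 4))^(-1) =((2 18 4)(3 11 15 10 7 5 14))^(-1) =(2 4 18)(3 14 5 7 10 15 11)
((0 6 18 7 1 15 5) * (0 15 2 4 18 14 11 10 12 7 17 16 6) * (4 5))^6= (1 17 12 4 11 5 6)(2 16 7 18 10 15 14)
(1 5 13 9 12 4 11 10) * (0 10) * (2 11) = [10, 5, 11, 3, 2, 13, 6, 7, 8, 12, 1, 0, 4, 9] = (0 10 1 5 13 9 12 4 2 11)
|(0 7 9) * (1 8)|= 6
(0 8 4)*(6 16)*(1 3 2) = (0 8 4)(1 3 2)(6 16) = [8, 3, 1, 2, 0, 5, 16, 7, 4, 9, 10, 11, 12, 13, 14, 15, 6]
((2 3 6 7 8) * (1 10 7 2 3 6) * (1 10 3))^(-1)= (1 8 7 10 3)(2 6)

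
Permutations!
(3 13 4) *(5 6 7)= (3 13 4)(5 6 7)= [0, 1, 2, 13, 3, 6, 7, 5, 8, 9, 10, 11, 12, 4]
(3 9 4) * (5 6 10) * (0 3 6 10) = (0 3 9 4 6)(5 10) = [3, 1, 2, 9, 6, 10, 0, 7, 8, 4, 5]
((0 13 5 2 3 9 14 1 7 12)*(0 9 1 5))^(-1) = ((0 13)(1 7 12 9 14 5 2 3))^(-1) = (0 13)(1 3 2 5 14 9 12 7)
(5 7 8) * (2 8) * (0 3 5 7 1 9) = (0 3 5 1 9)(2 8 7) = [3, 9, 8, 5, 4, 1, 6, 2, 7, 0]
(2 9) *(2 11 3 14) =(2 9 11 3 14) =[0, 1, 9, 14, 4, 5, 6, 7, 8, 11, 10, 3, 12, 13, 2]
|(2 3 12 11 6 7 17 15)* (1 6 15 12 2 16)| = |(1 6 7 17 12 11 15 16)(2 3)| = 8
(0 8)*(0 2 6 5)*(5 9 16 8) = (0 5)(2 6 9 16 8) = [5, 1, 6, 3, 4, 0, 9, 7, 2, 16, 10, 11, 12, 13, 14, 15, 8]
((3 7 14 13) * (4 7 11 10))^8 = (3 11 10 4 7 14 13)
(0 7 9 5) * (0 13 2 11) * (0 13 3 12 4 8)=(0 7 9 5 3 12 4 8)(2 11 13)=[7, 1, 11, 12, 8, 3, 6, 9, 0, 5, 10, 13, 4, 2]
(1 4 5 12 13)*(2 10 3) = (1 4 5 12 13)(2 10 3) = [0, 4, 10, 2, 5, 12, 6, 7, 8, 9, 3, 11, 13, 1]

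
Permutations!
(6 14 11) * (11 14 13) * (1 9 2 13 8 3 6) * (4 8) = [0, 9, 13, 6, 8, 5, 4, 7, 3, 2, 10, 1, 12, 11, 14] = (14)(1 9 2 13 11)(3 6 4 8)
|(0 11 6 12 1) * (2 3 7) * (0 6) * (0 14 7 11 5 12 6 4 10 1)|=|(0 5 12)(1 4 10)(2 3 11 14 7)|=15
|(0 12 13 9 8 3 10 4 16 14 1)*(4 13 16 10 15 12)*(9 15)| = 9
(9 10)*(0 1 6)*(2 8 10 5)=(0 1 6)(2 8 10 9 5)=[1, 6, 8, 3, 4, 2, 0, 7, 10, 5, 9]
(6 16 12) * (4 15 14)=[0, 1, 2, 3, 15, 5, 16, 7, 8, 9, 10, 11, 6, 13, 4, 14, 12]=(4 15 14)(6 16 12)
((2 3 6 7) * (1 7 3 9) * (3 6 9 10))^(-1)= ((1 7 2 10 3 9))^(-1)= (1 9 3 10 2 7)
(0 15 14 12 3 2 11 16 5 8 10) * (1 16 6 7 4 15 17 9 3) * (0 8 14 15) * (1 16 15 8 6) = (0 17 9 3 2 11 1 15 8 10 6 7 4)(5 14 12 16) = [17, 15, 11, 2, 0, 14, 7, 4, 10, 3, 6, 1, 16, 13, 12, 8, 5, 9]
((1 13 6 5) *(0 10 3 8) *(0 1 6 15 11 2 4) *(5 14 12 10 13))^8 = ((0 13 15 11 2 4)(1 5 6 14 12 10 3 8))^8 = (0 15 2)(4 13 11)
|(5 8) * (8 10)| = 3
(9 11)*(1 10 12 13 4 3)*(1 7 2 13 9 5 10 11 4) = (1 11 5 10 12 9 4 3 7 2 13) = [0, 11, 13, 7, 3, 10, 6, 2, 8, 4, 12, 5, 9, 1]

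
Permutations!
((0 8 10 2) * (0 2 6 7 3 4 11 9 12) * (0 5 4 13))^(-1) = (0 13 3 7 6 10 8)(4 5 12 9 11)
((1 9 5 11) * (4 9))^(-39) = (1 4 9 5 11)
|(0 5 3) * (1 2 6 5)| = 6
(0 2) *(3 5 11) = (0 2)(3 5 11) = [2, 1, 0, 5, 4, 11, 6, 7, 8, 9, 10, 3]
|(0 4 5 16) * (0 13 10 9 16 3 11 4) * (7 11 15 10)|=10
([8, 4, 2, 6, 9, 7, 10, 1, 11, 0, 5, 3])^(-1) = (0 9 4 1 7 5 10 6 3 11 8)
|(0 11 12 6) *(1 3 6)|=6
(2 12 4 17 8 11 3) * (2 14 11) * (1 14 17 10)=(1 14 11 3 17 8 2 12 4 10)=[0, 14, 12, 17, 10, 5, 6, 7, 2, 9, 1, 3, 4, 13, 11, 15, 16, 8]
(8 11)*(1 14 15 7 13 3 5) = (1 14 15 7 13 3 5)(8 11) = [0, 14, 2, 5, 4, 1, 6, 13, 11, 9, 10, 8, 12, 3, 15, 7]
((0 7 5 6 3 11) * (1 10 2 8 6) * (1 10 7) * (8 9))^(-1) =((0 1 7 5 10 2 9 8 6 3 11))^(-1) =(0 11 3 6 8 9 2 10 5 7 1)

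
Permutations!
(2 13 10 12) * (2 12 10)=(2 13)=[0, 1, 13, 3, 4, 5, 6, 7, 8, 9, 10, 11, 12, 2]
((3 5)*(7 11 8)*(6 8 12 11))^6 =((3 5)(6 8 7)(11 12))^6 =(12)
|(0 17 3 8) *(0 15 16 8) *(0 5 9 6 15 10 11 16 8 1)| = 12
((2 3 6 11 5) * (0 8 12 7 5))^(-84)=(0 3 7)(2 12 11)(5 8 6)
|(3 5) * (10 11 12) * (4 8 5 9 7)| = 6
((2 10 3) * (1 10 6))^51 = (1 10 3 2 6)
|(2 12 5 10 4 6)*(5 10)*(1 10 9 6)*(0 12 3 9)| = |(0 12)(1 10 4)(2 3 9 6)| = 12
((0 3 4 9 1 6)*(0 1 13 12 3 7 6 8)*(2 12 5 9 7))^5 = ((0 2 12 3 4 7 6 1 8)(5 9 13))^5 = (0 7 2 6 12 1 3 8 4)(5 13 9)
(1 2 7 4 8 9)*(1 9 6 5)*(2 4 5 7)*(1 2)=(9)(1 4 8 6 7 5 2)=[0, 4, 1, 3, 8, 2, 7, 5, 6, 9]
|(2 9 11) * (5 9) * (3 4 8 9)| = 7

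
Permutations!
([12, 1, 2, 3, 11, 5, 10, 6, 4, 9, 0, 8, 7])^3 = (0 6 12 10 7)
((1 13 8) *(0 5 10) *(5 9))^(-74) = (0 5)(1 13 8)(9 10)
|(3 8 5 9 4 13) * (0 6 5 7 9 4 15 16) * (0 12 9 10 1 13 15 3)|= |(0 6 5 4 15 16 12 9 3 8 7 10 1 13)|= 14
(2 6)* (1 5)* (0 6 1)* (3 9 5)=(0 6 2 1 3 9 5)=[6, 3, 1, 9, 4, 0, 2, 7, 8, 5]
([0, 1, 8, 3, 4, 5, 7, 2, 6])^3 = (2 7 6 8)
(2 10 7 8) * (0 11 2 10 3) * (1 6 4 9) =[11, 6, 3, 0, 9, 5, 4, 8, 10, 1, 7, 2] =(0 11 2 3)(1 6 4 9)(7 8 10)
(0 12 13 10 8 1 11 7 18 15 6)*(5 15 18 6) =[12, 11, 2, 3, 4, 15, 0, 6, 1, 9, 8, 7, 13, 10, 14, 5, 16, 17, 18] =(18)(0 12 13 10 8 1 11 7 6)(5 15)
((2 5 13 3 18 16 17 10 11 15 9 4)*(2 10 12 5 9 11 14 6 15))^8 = (3 18 16 17 12 5 13)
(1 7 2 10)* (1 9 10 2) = (1 7)(9 10) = [0, 7, 2, 3, 4, 5, 6, 1, 8, 10, 9]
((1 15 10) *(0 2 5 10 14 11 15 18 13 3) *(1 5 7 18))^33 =(0 18)(2 13)(3 7)(5 10)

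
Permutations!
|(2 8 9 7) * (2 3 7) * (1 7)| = 3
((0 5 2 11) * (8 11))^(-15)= (11)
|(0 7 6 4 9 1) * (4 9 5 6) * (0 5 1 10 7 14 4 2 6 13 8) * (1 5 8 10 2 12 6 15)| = 14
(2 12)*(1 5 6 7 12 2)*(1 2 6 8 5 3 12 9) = (1 3 12 2 6 7 9)(5 8) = [0, 3, 6, 12, 4, 8, 7, 9, 5, 1, 10, 11, 2]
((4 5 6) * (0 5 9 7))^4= ((0 5 6 4 9 7))^4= (0 9 6)(4 5 7)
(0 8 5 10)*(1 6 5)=(0 8 1 6 5 10)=[8, 6, 2, 3, 4, 10, 5, 7, 1, 9, 0]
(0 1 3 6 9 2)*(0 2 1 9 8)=(0 9 1 3 6 8)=[9, 3, 2, 6, 4, 5, 8, 7, 0, 1]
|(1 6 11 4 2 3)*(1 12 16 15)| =9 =|(1 6 11 4 2 3 12 16 15)|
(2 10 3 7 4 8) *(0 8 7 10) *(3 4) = [8, 1, 0, 10, 7, 5, 6, 3, 2, 9, 4] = (0 8 2)(3 10 4 7)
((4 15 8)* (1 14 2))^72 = (15)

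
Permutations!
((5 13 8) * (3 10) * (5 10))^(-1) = (3 10 8 13 5)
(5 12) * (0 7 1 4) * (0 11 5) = (0 7 1 4 11 5 12) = [7, 4, 2, 3, 11, 12, 6, 1, 8, 9, 10, 5, 0]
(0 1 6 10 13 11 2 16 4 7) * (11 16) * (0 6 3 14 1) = (1 3 14)(2 11)(4 7 6 10 13 16) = [0, 3, 11, 14, 7, 5, 10, 6, 8, 9, 13, 2, 12, 16, 1, 15, 4]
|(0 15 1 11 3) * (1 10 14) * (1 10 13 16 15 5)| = |(0 5 1 11 3)(10 14)(13 16 15)| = 30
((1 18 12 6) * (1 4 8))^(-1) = (1 8 4 6 12 18) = ((1 18 12 6 4 8))^(-1)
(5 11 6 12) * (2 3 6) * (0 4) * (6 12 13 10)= (0 4)(2 3 12 5 11)(6 13 10)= [4, 1, 3, 12, 0, 11, 13, 7, 8, 9, 6, 2, 5, 10]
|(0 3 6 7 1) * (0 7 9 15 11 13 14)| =|(0 3 6 9 15 11 13 14)(1 7)| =8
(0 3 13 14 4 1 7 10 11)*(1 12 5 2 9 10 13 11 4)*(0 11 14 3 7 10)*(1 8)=(0 7 13 3 14 8 1 10 4 12 5 2 9)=[7, 10, 9, 14, 12, 2, 6, 13, 1, 0, 4, 11, 5, 3, 8]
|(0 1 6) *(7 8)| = 6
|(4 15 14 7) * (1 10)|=|(1 10)(4 15 14 7)|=4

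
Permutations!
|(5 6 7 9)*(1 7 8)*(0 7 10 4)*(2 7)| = 10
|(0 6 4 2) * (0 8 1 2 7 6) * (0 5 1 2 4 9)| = 14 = |(0 5 1 4 7 6 9)(2 8)|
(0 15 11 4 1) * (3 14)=(0 15 11 4 1)(3 14)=[15, 0, 2, 14, 1, 5, 6, 7, 8, 9, 10, 4, 12, 13, 3, 11]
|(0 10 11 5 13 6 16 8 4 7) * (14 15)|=10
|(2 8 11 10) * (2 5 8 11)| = |(2 11 10 5 8)| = 5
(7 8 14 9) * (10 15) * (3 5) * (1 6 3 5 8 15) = (1 6 3 8 14 9 7 15 10) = [0, 6, 2, 8, 4, 5, 3, 15, 14, 7, 1, 11, 12, 13, 9, 10]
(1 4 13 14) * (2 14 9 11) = (1 4 13 9 11 2 14) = [0, 4, 14, 3, 13, 5, 6, 7, 8, 11, 10, 2, 12, 9, 1]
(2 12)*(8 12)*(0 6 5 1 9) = (0 6 5 1 9)(2 8 12) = [6, 9, 8, 3, 4, 1, 5, 7, 12, 0, 10, 11, 2]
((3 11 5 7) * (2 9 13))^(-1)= ((2 9 13)(3 11 5 7))^(-1)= (2 13 9)(3 7 5 11)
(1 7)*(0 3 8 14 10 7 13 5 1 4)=(0 3 8 14 10 7 4)(1 13 5)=[3, 13, 2, 8, 0, 1, 6, 4, 14, 9, 7, 11, 12, 5, 10]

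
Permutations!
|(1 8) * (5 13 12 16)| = 4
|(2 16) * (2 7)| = |(2 16 7)| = 3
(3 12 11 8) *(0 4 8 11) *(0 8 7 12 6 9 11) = (0 4 7 12 8 3 6 9 11) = [4, 1, 2, 6, 7, 5, 9, 12, 3, 11, 10, 0, 8]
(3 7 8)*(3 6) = (3 7 8 6) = [0, 1, 2, 7, 4, 5, 3, 8, 6]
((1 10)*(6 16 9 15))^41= (1 10)(6 16 9 15)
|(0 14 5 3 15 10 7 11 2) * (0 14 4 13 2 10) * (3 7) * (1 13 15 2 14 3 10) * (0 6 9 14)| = 22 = |(0 4 15 6 9 14 5 7 11 1 13)(2 3)|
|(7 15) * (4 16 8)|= |(4 16 8)(7 15)|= 6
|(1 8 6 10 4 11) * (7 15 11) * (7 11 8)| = |(1 7 15 8 6 10 4 11)| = 8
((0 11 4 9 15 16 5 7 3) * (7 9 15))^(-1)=(0 3 7 9 5 16 15 4 11)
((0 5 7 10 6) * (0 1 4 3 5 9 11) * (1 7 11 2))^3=(0 1 5 9 4 11 2 3)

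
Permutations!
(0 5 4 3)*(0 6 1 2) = [5, 2, 0, 6, 3, 4, 1] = (0 5 4 3 6 1 2)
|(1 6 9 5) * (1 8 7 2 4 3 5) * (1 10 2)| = 10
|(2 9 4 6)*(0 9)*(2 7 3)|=|(0 9 4 6 7 3 2)|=7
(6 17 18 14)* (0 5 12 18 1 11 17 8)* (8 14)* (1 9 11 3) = (0 5 12 18 8)(1 3)(6 14)(9 11 17) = [5, 3, 2, 1, 4, 12, 14, 7, 0, 11, 10, 17, 18, 13, 6, 15, 16, 9, 8]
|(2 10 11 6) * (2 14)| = 5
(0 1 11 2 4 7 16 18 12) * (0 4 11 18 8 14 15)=(0 1 18 12 4 7 16 8 14 15)(2 11)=[1, 18, 11, 3, 7, 5, 6, 16, 14, 9, 10, 2, 4, 13, 15, 0, 8, 17, 12]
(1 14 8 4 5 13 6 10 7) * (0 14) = [14, 0, 2, 3, 5, 13, 10, 1, 4, 9, 7, 11, 12, 6, 8] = (0 14 8 4 5 13 6 10 7 1)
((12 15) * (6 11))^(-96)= ((6 11)(12 15))^(-96)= (15)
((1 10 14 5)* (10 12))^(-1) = (1 5 14 10 12)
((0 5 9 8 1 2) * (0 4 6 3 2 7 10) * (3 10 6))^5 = ((0 5 9 8 1 7 6 10)(2 4 3))^5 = (0 7 9 10 1 5 6 8)(2 3 4)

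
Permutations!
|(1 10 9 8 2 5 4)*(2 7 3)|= |(1 10 9 8 7 3 2 5 4)|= 9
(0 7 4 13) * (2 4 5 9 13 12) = (0 7 5 9 13)(2 4 12) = [7, 1, 4, 3, 12, 9, 6, 5, 8, 13, 10, 11, 2, 0]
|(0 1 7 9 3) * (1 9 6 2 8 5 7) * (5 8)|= |(0 9 3)(2 5 7 6)|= 12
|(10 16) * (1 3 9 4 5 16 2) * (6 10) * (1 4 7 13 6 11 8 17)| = 14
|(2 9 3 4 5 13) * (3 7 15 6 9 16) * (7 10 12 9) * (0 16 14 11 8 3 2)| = |(0 16 2 14 11 8 3 4 5 13)(6 7 15)(9 10 12)| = 30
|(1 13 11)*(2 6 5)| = 3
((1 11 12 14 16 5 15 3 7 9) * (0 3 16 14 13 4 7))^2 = (1 12 4 9 11 13 7)(5 16 15) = ((0 3)(1 11 12 13 4 7 9)(5 15 16))^2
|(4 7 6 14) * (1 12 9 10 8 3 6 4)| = 8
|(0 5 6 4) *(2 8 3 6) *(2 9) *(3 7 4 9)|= 9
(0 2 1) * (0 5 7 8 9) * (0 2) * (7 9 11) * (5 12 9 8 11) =(1 12 9 2)(5 8)(7 11) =[0, 12, 1, 3, 4, 8, 6, 11, 5, 2, 10, 7, 9]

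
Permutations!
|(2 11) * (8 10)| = |(2 11)(8 10)| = 2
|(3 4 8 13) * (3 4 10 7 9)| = 12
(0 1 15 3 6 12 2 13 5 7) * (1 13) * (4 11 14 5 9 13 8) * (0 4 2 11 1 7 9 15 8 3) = (0 3 6 12 11 14 5 9 13 15)(1 8 2 7 4) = [3, 8, 7, 6, 1, 9, 12, 4, 2, 13, 10, 14, 11, 15, 5, 0]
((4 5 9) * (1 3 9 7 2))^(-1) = ((1 3 9 4 5 7 2))^(-1) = (1 2 7 5 4 9 3)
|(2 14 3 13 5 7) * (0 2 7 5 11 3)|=|(0 2 14)(3 13 11)|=3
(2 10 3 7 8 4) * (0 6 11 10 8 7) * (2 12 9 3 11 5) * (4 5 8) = (0 6 8 5 2 4 12 9 3)(10 11) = [6, 1, 4, 0, 12, 2, 8, 7, 5, 3, 11, 10, 9]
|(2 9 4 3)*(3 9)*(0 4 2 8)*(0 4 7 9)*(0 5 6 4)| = 6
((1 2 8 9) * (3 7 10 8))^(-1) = (1 9 8 10 7 3 2)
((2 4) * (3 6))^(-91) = (2 4)(3 6)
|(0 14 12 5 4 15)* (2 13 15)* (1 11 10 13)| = 11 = |(0 14 12 5 4 2 1 11 10 13 15)|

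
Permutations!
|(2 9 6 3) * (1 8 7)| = 12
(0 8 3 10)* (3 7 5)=(0 8 7 5 3 10)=[8, 1, 2, 10, 4, 3, 6, 5, 7, 9, 0]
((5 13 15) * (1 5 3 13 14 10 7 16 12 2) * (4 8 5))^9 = ((1 4 8 5 14 10 7 16 12 2)(3 13 15))^9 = (1 2 12 16 7 10 14 5 8 4)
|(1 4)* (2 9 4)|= |(1 2 9 4)|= 4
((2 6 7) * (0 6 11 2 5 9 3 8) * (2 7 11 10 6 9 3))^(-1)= (0 8 3 5 7 11 6 10 2 9)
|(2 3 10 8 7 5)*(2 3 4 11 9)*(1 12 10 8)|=12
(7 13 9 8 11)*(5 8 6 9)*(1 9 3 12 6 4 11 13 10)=(1 9 4 11 7 10)(3 12 6)(5 8 13)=[0, 9, 2, 12, 11, 8, 3, 10, 13, 4, 1, 7, 6, 5]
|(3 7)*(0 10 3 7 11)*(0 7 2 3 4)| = |(0 10 4)(2 3 11 7)| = 12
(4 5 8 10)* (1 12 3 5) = (1 12 3 5 8 10 4) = [0, 12, 2, 5, 1, 8, 6, 7, 10, 9, 4, 11, 3]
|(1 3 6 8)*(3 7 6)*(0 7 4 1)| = |(0 7 6 8)(1 4)| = 4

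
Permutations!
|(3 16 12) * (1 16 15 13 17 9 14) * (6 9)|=10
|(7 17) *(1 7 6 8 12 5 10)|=|(1 7 17 6 8 12 5 10)|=8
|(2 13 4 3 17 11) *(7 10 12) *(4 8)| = 21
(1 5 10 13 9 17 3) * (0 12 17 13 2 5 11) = (0 12 17 3 1 11)(2 5 10)(9 13) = [12, 11, 5, 1, 4, 10, 6, 7, 8, 13, 2, 0, 17, 9, 14, 15, 16, 3]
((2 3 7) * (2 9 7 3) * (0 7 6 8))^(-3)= (0 9 8 7 6)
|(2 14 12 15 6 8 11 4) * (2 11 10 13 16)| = |(2 14 12 15 6 8 10 13 16)(4 11)| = 18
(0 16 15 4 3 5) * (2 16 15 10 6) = (0 15 4 3 5)(2 16 10 6) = [15, 1, 16, 5, 3, 0, 2, 7, 8, 9, 6, 11, 12, 13, 14, 4, 10]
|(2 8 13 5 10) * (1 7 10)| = 7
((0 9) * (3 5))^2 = (9)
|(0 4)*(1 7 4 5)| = |(0 5 1 7 4)| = 5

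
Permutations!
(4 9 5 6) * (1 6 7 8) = (1 6 4 9 5 7 8) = [0, 6, 2, 3, 9, 7, 4, 8, 1, 5]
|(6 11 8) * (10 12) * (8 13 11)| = 2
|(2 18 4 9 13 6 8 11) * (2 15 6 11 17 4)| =|(2 18)(4 9 13 11 15 6 8 17)| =8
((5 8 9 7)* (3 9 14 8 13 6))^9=(3 5)(6 7)(8 14)(9 13)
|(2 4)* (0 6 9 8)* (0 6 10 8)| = |(0 10 8 6 9)(2 4)| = 10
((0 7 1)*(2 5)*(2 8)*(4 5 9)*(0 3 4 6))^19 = (0 6 9 2 8 5 4 3 1 7)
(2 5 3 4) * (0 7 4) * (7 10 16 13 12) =(0 10 16 13 12 7 4 2 5 3) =[10, 1, 5, 0, 2, 3, 6, 4, 8, 9, 16, 11, 7, 12, 14, 15, 13]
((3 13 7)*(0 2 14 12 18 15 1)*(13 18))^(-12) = (0 15 3 13 14)(1 18 7 12 2)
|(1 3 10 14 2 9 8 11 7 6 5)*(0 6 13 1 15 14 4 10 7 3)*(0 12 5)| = 12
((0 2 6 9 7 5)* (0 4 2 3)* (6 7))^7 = (0 3)(2 4 5 7)(6 9)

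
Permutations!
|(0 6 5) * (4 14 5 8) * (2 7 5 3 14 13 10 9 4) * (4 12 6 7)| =|(0 7 5)(2 4 13 10 9 12 6 8)(3 14)| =24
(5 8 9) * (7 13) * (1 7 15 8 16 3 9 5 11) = (1 7 13 15 8 5 16 3 9 11) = [0, 7, 2, 9, 4, 16, 6, 13, 5, 11, 10, 1, 12, 15, 14, 8, 3]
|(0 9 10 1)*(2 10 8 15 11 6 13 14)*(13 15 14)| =21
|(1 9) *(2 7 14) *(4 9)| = |(1 4 9)(2 7 14)| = 3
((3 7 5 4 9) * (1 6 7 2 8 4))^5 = ((1 6 7 5)(2 8 4 9 3))^5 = (9)(1 6 7 5)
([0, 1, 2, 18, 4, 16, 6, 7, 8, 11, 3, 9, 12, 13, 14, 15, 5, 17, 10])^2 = [0, 1, 2, 10, 4, 5, 6, 7, 8, 9, 18, 11, 12, 13, 14, 15, 16, 17, 3]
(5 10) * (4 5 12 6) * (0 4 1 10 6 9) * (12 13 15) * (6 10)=[4, 6, 2, 3, 5, 10, 1, 7, 8, 0, 13, 11, 9, 15, 14, 12]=(0 4 5 10 13 15 12 9)(1 6)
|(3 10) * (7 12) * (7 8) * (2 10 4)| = |(2 10 3 4)(7 12 8)| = 12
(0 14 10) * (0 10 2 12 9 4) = (0 14 2 12 9 4) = [14, 1, 12, 3, 0, 5, 6, 7, 8, 4, 10, 11, 9, 13, 2]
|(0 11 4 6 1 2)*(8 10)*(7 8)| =6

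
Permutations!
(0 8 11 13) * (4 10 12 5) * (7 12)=(0 8 11 13)(4 10 7 12 5)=[8, 1, 2, 3, 10, 4, 6, 12, 11, 9, 7, 13, 5, 0]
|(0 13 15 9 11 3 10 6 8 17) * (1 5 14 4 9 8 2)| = |(0 13 15 8 17)(1 5 14 4 9 11 3 10 6 2)| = 10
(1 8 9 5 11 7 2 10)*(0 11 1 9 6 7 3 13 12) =[11, 8, 10, 13, 4, 1, 7, 2, 6, 5, 9, 3, 0, 12] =(0 11 3 13 12)(1 8 6 7 2 10 9 5)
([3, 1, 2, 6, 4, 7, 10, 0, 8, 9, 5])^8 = (0 6 5)(3 10 7)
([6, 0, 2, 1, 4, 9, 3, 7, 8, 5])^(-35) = (0 6 3 1)(5 9)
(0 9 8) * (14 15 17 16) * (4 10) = [9, 1, 2, 3, 10, 5, 6, 7, 0, 8, 4, 11, 12, 13, 15, 17, 14, 16] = (0 9 8)(4 10)(14 15 17 16)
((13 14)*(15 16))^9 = (13 14)(15 16)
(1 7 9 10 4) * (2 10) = [0, 7, 10, 3, 1, 5, 6, 9, 8, 2, 4] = (1 7 9 2 10 4)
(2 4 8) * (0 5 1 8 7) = [5, 8, 4, 3, 7, 1, 6, 0, 2] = (0 5 1 8 2 4 7)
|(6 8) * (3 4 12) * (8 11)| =3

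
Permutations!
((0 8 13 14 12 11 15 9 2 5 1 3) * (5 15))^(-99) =((0 8 13 14 12 11 5 1 3)(2 15 9))^(-99) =(15)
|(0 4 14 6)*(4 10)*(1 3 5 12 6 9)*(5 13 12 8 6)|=|(0 10 4 14 9 1 3 13 12 5 8 6)|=12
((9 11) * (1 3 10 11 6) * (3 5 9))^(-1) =(1 6 9 5)(3 11 10)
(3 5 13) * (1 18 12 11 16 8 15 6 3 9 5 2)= (1 18 12 11 16 8 15 6 3 2)(5 13 9)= [0, 18, 1, 2, 4, 13, 3, 7, 15, 5, 10, 16, 11, 9, 14, 6, 8, 17, 12]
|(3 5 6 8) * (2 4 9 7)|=|(2 4 9 7)(3 5 6 8)|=4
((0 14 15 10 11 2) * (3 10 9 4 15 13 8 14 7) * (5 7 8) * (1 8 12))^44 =((0 12 1 8 14 13 5 7 3 10 11 2)(4 15 9))^44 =(0 3 14)(1 11 5)(2 7 8)(4 9 15)(10 13 12)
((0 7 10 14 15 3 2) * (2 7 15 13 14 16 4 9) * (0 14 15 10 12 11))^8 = (0 15 4 12 14 10 3 9 11 13 16 7 2) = ((0 10 16 4 9 2 14 13 15 3 7 12 11))^8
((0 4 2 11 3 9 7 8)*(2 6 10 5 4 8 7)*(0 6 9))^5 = (0 4)(2 6)(3 5)(8 9)(10 11)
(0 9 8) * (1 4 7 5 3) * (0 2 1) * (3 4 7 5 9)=[3, 7, 1, 0, 5, 4, 6, 9, 2, 8]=(0 3)(1 7 9 8 2)(4 5)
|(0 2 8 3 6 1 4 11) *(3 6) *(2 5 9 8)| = 8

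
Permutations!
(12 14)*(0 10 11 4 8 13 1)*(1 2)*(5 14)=(0 10 11 4 8 13 2 1)(5 14 12)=[10, 0, 1, 3, 8, 14, 6, 7, 13, 9, 11, 4, 5, 2, 12]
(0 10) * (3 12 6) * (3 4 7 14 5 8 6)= (0 10)(3 12)(4 7 14 5 8 6)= [10, 1, 2, 12, 7, 8, 4, 14, 6, 9, 0, 11, 3, 13, 5]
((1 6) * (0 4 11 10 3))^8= (0 10 4 3 11)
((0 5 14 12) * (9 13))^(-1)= (0 12 14 5)(9 13)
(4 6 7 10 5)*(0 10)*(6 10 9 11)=[9, 1, 2, 3, 10, 4, 7, 0, 8, 11, 5, 6]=(0 9 11 6 7)(4 10 5)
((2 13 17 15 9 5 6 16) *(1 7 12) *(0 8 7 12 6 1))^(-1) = ((0 8 7 6 16 2 13 17 15 9 5 1 12))^(-1) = (0 12 1 5 9 15 17 13 2 16 6 7 8)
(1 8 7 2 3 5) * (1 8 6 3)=[0, 6, 1, 5, 4, 8, 3, 2, 7]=(1 6 3 5 8 7 2)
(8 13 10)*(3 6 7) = (3 6 7)(8 13 10) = [0, 1, 2, 6, 4, 5, 7, 3, 13, 9, 8, 11, 12, 10]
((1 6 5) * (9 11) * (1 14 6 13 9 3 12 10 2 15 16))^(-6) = ((1 13 9 11 3 12 10 2 15 16)(5 14 6))^(-6) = (1 3 15 9 10)(2 13 12 16 11)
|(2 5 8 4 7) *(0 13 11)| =15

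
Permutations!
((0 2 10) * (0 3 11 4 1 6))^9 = ((0 2 10 3 11 4 1 6))^9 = (0 2 10 3 11 4 1 6)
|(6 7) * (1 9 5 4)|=|(1 9 5 4)(6 7)|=4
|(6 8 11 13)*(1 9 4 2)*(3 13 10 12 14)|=|(1 9 4 2)(3 13 6 8 11 10 12 14)|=8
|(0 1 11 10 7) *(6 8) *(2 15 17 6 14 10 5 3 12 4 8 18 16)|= |(0 1 11 5 3 12 4 8 14 10 7)(2 15 17 6 18 16)|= 66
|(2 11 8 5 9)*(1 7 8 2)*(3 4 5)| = 14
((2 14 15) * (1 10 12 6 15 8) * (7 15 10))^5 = (1 8 14 2 15 7)(6 12 10)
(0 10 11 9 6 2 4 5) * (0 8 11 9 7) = (0 10 9 6 2 4 5 8 11 7) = [10, 1, 4, 3, 5, 8, 2, 0, 11, 6, 9, 7]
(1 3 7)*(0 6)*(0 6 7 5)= [7, 3, 2, 5, 4, 0, 6, 1]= (0 7 1 3 5)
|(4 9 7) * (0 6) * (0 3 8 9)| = 7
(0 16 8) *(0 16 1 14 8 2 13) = [1, 14, 13, 3, 4, 5, 6, 7, 16, 9, 10, 11, 12, 0, 8, 15, 2] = (0 1 14 8 16 2 13)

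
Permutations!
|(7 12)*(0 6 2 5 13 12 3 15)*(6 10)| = |(0 10 6 2 5 13 12 7 3 15)| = 10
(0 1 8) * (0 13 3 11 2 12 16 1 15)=(0 15)(1 8 13 3 11 2 12 16)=[15, 8, 12, 11, 4, 5, 6, 7, 13, 9, 10, 2, 16, 3, 14, 0, 1]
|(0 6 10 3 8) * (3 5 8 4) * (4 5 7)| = |(0 6 10 7 4 3 5 8)| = 8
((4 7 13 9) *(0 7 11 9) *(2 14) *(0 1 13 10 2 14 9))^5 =((14)(0 7 10 2 9 4 11)(1 13))^5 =(14)(0 4 2 7 11 9 10)(1 13)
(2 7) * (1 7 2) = (1 7) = [0, 7, 2, 3, 4, 5, 6, 1]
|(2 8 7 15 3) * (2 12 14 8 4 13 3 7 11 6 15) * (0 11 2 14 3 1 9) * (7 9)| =70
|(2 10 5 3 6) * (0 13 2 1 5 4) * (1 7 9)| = |(0 13 2 10 4)(1 5 3 6 7 9)| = 30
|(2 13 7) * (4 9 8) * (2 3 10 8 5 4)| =|(2 13 7 3 10 8)(4 9 5)| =6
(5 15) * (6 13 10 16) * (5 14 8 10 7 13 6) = (5 15 14 8 10 16)(7 13) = [0, 1, 2, 3, 4, 15, 6, 13, 10, 9, 16, 11, 12, 7, 8, 14, 5]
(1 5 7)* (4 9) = (1 5 7)(4 9) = [0, 5, 2, 3, 9, 7, 6, 1, 8, 4]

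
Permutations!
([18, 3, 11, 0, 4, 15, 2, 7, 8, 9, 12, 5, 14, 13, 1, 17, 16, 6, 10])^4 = (0 14 18 1 10 3 12)(2 17 5)(6 15 11)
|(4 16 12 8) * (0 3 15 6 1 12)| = |(0 3 15 6 1 12 8 4 16)| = 9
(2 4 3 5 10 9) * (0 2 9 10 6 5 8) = (10)(0 2 4 3 8)(5 6) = [2, 1, 4, 8, 3, 6, 5, 7, 0, 9, 10]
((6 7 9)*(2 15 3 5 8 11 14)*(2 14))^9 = ((2 15 3 5 8 11)(6 7 9))^9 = (2 5)(3 11)(8 15)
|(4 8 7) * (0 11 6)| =3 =|(0 11 6)(4 8 7)|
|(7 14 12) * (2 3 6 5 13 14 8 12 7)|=|(2 3 6 5 13 14 7 8 12)|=9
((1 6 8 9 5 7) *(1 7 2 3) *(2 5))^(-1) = ((1 6 8 9 2 3))^(-1) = (1 3 2 9 8 6)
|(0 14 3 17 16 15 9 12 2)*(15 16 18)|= |(0 14 3 17 18 15 9 12 2)|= 9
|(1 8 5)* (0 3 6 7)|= |(0 3 6 7)(1 8 5)|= 12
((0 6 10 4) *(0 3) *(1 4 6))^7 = (0 3 4 1)(6 10)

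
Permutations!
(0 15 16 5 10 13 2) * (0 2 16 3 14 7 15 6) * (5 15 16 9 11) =(0 6)(3 14 7 16 15)(5 10 13 9 11) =[6, 1, 2, 14, 4, 10, 0, 16, 8, 11, 13, 5, 12, 9, 7, 3, 15]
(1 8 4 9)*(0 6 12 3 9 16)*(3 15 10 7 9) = (0 6 12 15 10 7 9 1 8 4 16) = [6, 8, 2, 3, 16, 5, 12, 9, 4, 1, 7, 11, 15, 13, 14, 10, 0]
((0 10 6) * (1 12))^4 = ((0 10 6)(1 12))^4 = (12)(0 10 6)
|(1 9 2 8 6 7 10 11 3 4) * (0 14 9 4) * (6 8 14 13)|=|(0 13 6 7 10 11 3)(1 4)(2 14 9)|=42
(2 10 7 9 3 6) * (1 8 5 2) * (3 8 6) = (1 6)(2 10 7 9 8 5) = [0, 6, 10, 3, 4, 2, 1, 9, 5, 8, 7]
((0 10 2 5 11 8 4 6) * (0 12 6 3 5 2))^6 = ((0 10)(3 5 11 8 4)(6 12))^6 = (12)(3 5 11 8 4)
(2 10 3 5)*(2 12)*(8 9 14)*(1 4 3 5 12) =(1 4 3 12 2 10 5)(8 9 14) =[0, 4, 10, 12, 3, 1, 6, 7, 9, 14, 5, 11, 2, 13, 8]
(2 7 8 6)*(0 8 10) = (0 8 6 2 7 10) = [8, 1, 7, 3, 4, 5, 2, 10, 6, 9, 0]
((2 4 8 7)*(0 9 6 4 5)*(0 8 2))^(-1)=((0 9 6 4 2 5 8 7))^(-1)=(0 7 8 5 2 4 6 9)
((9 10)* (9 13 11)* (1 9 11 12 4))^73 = (1 9 10 13 12 4) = ((1 9 10 13 12 4))^73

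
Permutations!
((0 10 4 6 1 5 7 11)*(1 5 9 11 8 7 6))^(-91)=(0 11 9 1 4 10)(5 6)(7 8)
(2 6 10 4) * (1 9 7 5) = (1 9 7 5)(2 6 10 4) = [0, 9, 6, 3, 2, 1, 10, 5, 8, 7, 4]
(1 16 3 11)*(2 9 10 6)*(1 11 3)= (1 16)(2 9 10 6)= [0, 16, 9, 3, 4, 5, 2, 7, 8, 10, 6, 11, 12, 13, 14, 15, 1]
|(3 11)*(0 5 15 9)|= 4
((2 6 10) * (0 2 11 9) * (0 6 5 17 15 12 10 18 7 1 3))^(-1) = (0 3 1 7 18 6 9 11 10 12 15 17 5 2)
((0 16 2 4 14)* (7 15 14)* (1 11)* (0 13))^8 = ((0 16 2 4 7 15 14 13)(1 11))^8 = (16)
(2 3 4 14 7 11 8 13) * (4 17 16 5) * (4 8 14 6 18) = (2 3 17 16 5 8 13)(4 6 18)(7 11 14) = [0, 1, 3, 17, 6, 8, 18, 11, 13, 9, 10, 14, 12, 2, 7, 15, 5, 16, 4]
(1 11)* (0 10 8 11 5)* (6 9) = (0 10 8 11 1 5)(6 9) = [10, 5, 2, 3, 4, 0, 9, 7, 11, 6, 8, 1]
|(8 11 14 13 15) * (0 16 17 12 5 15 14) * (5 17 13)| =|(0 16 13 14 5 15 8 11)(12 17)| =8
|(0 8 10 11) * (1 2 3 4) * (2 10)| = |(0 8 2 3 4 1 10 11)| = 8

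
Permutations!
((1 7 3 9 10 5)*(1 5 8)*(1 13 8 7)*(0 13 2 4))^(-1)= ((0 13 8 2 4)(3 9 10 7))^(-1)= (0 4 2 8 13)(3 7 10 9)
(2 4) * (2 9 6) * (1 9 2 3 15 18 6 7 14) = (1 9 7 14)(2 4)(3 15 18 6) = [0, 9, 4, 15, 2, 5, 3, 14, 8, 7, 10, 11, 12, 13, 1, 18, 16, 17, 6]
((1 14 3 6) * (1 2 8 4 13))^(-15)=((1 14 3 6 2 8 4 13))^(-15)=(1 14 3 6 2 8 4 13)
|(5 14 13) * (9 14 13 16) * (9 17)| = 4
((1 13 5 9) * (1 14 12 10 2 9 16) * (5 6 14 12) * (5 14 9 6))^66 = ((1 13 5 16)(2 6 9 12 10))^66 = (1 5)(2 6 9 12 10)(13 16)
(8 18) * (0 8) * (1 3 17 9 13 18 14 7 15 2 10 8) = (0 1 3 17 9 13 18)(2 10 8 14 7 15) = [1, 3, 10, 17, 4, 5, 6, 15, 14, 13, 8, 11, 12, 18, 7, 2, 16, 9, 0]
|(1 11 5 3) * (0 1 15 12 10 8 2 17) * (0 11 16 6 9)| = |(0 1 16 6 9)(2 17 11 5 3 15 12 10 8)| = 45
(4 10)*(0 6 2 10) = (0 6 2 10 4) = [6, 1, 10, 3, 0, 5, 2, 7, 8, 9, 4]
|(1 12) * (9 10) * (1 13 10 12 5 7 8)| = 4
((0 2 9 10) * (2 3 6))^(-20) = (0 9 6)(2 3 10)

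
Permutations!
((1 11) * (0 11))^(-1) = (0 1 11)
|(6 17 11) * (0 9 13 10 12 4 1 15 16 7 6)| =|(0 9 13 10 12 4 1 15 16 7 6 17 11)| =13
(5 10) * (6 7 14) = (5 10)(6 7 14) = [0, 1, 2, 3, 4, 10, 7, 14, 8, 9, 5, 11, 12, 13, 6]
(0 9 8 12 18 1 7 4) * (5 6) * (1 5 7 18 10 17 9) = (0 1 18 5 6 7 4)(8 12 10 17 9) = [1, 18, 2, 3, 0, 6, 7, 4, 12, 8, 17, 11, 10, 13, 14, 15, 16, 9, 5]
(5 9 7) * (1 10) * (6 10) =(1 6 10)(5 9 7) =[0, 6, 2, 3, 4, 9, 10, 5, 8, 7, 1]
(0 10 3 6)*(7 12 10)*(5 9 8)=(0 7 12 10 3 6)(5 9 8)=[7, 1, 2, 6, 4, 9, 0, 12, 5, 8, 3, 11, 10]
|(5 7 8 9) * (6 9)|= |(5 7 8 6 9)|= 5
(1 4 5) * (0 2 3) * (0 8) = (0 2 3 8)(1 4 5) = [2, 4, 3, 8, 5, 1, 6, 7, 0]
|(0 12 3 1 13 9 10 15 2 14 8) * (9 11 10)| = 11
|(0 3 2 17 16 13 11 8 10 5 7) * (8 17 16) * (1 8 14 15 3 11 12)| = 15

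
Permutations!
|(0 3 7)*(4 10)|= |(0 3 7)(4 10)|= 6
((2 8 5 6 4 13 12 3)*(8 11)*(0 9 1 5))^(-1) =(0 8 11 2 3 12 13 4 6 5 1 9)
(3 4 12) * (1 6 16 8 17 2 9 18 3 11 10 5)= (1 6 16 8 17 2 9 18 3 4 12 11 10 5)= [0, 6, 9, 4, 12, 1, 16, 7, 17, 18, 5, 10, 11, 13, 14, 15, 8, 2, 3]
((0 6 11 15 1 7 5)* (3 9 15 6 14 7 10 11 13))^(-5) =((0 14 7 5)(1 10 11 6 13 3 9 15))^(-5) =(0 5 7 14)(1 6 9 10 13 15 11 3)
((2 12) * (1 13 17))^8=(1 17 13)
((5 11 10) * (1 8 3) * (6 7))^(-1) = (1 3 8)(5 10 11)(6 7)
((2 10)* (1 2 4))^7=((1 2 10 4))^7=(1 4 10 2)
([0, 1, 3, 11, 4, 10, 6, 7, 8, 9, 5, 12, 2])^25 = [0, 1, 3, 11, 4, 10, 6, 7, 8, 9, 5, 12, 2]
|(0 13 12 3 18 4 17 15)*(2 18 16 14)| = 11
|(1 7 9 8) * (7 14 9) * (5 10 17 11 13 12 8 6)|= |(1 14 9 6 5 10 17 11 13 12 8)|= 11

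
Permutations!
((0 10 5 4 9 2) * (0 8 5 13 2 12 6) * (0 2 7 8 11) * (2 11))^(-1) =(0 11 6 12 9 4 5 8 7 13 10)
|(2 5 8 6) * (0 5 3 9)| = |(0 5 8 6 2 3 9)| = 7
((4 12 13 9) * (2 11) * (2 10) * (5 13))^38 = (2 10 11)(4 13 12 9 5)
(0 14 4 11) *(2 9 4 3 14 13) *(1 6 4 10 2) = [13, 6, 9, 14, 11, 5, 4, 7, 8, 10, 2, 0, 12, 1, 3] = (0 13 1 6 4 11)(2 9 10)(3 14)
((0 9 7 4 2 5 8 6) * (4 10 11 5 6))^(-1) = (0 6 2 4 8 5 11 10 7 9)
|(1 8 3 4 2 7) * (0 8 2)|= |(0 8 3 4)(1 2 7)|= 12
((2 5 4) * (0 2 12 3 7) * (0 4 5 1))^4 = (12)(0 2 1) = ((0 2 1)(3 7 4 12))^4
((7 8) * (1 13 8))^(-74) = (1 8)(7 13)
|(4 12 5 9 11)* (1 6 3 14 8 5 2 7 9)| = |(1 6 3 14 8 5)(2 7 9 11 4 12)| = 6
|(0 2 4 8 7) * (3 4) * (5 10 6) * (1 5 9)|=30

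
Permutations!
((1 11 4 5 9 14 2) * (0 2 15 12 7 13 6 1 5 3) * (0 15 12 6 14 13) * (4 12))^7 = (0 3)(1 9)(2 15)(4 7)(5 6)(11 13)(12 14)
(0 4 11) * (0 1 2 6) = [4, 2, 6, 3, 11, 5, 0, 7, 8, 9, 10, 1] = (0 4 11 1 2 6)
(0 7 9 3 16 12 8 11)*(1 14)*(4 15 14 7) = (0 4 15 14 1 7 9 3 16 12 8 11) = [4, 7, 2, 16, 15, 5, 6, 9, 11, 3, 10, 0, 8, 13, 1, 14, 12]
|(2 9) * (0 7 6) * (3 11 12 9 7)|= |(0 3 11 12 9 2 7 6)|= 8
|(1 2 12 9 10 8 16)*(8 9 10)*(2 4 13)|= 9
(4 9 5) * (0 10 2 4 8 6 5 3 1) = (0 10 2 4 9 3 1)(5 8 6) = [10, 0, 4, 1, 9, 8, 5, 7, 6, 3, 2]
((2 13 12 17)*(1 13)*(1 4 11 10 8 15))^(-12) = ((1 13 12 17 2 4 11 10 8 15))^(-12) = (1 8 11 2 12)(4 17 13 15 10)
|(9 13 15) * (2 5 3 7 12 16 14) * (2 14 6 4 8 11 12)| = 12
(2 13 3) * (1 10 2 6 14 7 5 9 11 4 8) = (1 10 2 13 3 6 14 7 5 9 11 4 8) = [0, 10, 13, 6, 8, 9, 14, 5, 1, 11, 2, 4, 12, 3, 7]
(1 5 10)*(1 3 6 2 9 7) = (1 5 10 3 6 2 9 7) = [0, 5, 9, 6, 4, 10, 2, 1, 8, 7, 3]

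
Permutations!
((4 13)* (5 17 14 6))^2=(5 14)(6 17)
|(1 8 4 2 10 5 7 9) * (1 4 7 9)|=15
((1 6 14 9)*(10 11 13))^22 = (1 14)(6 9)(10 11 13)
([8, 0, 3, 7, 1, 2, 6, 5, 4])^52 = [0, 1, 2, 3, 4, 5, 6, 7, 8]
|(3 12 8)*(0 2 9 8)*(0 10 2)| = 6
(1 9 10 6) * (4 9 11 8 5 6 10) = [0, 11, 2, 3, 9, 6, 1, 7, 5, 4, 10, 8] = (1 11 8 5 6)(4 9)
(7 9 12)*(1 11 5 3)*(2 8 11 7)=(1 7 9 12 2 8 11 5 3)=[0, 7, 8, 1, 4, 3, 6, 9, 11, 12, 10, 5, 2]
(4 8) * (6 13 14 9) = (4 8)(6 13 14 9) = [0, 1, 2, 3, 8, 5, 13, 7, 4, 6, 10, 11, 12, 14, 9]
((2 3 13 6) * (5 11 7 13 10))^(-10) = (2 13 11 10)(3 6 7 5)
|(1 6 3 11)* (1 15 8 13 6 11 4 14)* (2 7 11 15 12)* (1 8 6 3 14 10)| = 36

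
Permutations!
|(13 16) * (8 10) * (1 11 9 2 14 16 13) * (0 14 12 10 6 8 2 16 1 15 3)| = 24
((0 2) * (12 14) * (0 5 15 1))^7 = ((0 2 5 15 1)(12 14))^7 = (0 5 1 2 15)(12 14)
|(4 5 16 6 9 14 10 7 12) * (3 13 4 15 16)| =8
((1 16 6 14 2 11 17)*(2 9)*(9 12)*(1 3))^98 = (1 17 2 12 6)(3 11 9 14 16)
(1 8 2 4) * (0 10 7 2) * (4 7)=(0 10 4 1 8)(2 7)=[10, 8, 7, 3, 1, 5, 6, 2, 0, 9, 4]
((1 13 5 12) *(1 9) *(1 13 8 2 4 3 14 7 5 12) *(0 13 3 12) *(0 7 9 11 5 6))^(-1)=((0 13 7 6)(1 8 2 4 12 11 5)(3 14 9))^(-1)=(0 6 7 13)(1 5 11 12 4 2 8)(3 9 14)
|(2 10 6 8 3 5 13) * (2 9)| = |(2 10 6 8 3 5 13 9)| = 8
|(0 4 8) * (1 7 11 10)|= 12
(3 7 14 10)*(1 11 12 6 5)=[0, 11, 2, 7, 4, 1, 5, 14, 8, 9, 3, 12, 6, 13, 10]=(1 11 12 6 5)(3 7 14 10)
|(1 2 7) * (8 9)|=6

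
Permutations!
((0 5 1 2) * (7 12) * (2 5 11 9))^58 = (12)(0 9)(2 11)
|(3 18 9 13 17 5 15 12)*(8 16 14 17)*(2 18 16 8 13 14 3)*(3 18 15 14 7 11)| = |(2 15 12)(3 16 18 9 7 11)(5 14 17)| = 6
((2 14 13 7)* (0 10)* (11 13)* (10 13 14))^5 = (11 14) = ((0 13 7 2 10)(11 14))^5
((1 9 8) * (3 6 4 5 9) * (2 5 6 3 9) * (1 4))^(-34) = (1 9 8 4 6)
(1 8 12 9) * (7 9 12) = (12)(1 8 7 9) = [0, 8, 2, 3, 4, 5, 6, 9, 7, 1, 10, 11, 12]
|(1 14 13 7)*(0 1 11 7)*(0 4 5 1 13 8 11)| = 9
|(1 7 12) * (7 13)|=4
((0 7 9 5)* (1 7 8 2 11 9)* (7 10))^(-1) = ((0 8 2 11 9 5)(1 10 7))^(-1) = (0 5 9 11 2 8)(1 7 10)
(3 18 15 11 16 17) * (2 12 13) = (2 12 13)(3 18 15 11 16 17) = [0, 1, 12, 18, 4, 5, 6, 7, 8, 9, 10, 16, 13, 2, 14, 11, 17, 3, 15]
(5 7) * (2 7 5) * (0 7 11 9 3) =[7, 1, 11, 0, 4, 5, 6, 2, 8, 3, 10, 9] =(0 7 2 11 9 3)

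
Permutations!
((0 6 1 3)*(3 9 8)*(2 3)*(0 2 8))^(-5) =((0 6 1 9)(2 3))^(-5) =(0 9 1 6)(2 3)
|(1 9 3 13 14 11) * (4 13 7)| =8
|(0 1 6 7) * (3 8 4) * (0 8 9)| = 8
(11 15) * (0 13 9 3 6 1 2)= (0 13 9 3 6 1 2)(11 15)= [13, 2, 0, 6, 4, 5, 1, 7, 8, 3, 10, 15, 12, 9, 14, 11]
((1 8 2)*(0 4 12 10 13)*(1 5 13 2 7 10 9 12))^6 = ((0 4 1 8 7 10 2 5 13)(9 12))^6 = (0 2 8)(1 13 10)(4 5 7)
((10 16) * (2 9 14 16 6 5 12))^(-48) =(16)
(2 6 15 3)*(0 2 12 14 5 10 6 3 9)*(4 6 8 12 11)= (0 2 3 11 4 6 15 9)(5 10 8 12 14)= [2, 1, 3, 11, 6, 10, 15, 7, 12, 0, 8, 4, 14, 13, 5, 9]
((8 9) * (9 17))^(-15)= ((8 17 9))^(-15)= (17)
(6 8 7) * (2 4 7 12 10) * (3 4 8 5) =(2 8 12 10)(3 4 7 6 5) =[0, 1, 8, 4, 7, 3, 5, 6, 12, 9, 2, 11, 10]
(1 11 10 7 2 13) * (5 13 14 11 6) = [0, 6, 14, 3, 4, 13, 5, 2, 8, 9, 7, 10, 12, 1, 11] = (1 6 5 13)(2 14 11 10 7)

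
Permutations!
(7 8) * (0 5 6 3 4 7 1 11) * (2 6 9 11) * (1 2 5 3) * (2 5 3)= (0 2 6 1 3 4 7 8 5 9 11)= [2, 3, 6, 4, 7, 9, 1, 8, 5, 11, 10, 0]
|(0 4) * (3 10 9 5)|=|(0 4)(3 10 9 5)|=4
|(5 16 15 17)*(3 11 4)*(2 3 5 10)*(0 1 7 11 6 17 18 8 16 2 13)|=|(0 1 7 11 4 5 2 3 6 17 10 13)(8 16 15 18)|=12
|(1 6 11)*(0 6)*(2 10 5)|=|(0 6 11 1)(2 10 5)|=12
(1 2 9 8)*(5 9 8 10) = (1 2 8)(5 9 10) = [0, 2, 8, 3, 4, 9, 6, 7, 1, 10, 5]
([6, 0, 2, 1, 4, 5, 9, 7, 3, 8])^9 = (0 8)(1 9)(3 6)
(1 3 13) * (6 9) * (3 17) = (1 17 3 13)(6 9) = [0, 17, 2, 13, 4, 5, 9, 7, 8, 6, 10, 11, 12, 1, 14, 15, 16, 3]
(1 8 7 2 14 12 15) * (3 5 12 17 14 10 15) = [0, 8, 10, 5, 4, 12, 6, 2, 7, 9, 15, 11, 3, 13, 17, 1, 16, 14] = (1 8 7 2 10 15)(3 5 12)(14 17)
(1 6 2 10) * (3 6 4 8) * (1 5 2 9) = [0, 4, 10, 6, 8, 2, 9, 7, 3, 1, 5] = (1 4 8 3 6 9)(2 10 5)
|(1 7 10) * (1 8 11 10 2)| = |(1 7 2)(8 11 10)| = 3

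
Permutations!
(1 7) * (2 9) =(1 7)(2 9) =[0, 7, 9, 3, 4, 5, 6, 1, 8, 2]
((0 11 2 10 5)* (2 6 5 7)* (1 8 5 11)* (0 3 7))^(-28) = (11)(0 3)(1 7)(2 8)(5 10)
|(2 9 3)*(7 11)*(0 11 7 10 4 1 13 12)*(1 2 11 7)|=30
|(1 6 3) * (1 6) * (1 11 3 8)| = 5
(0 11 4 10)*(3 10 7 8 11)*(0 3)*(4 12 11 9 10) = (3 4 7 8 9 10)(11 12) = [0, 1, 2, 4, 7, 5, 6, 8, 9, 10, 3, 12, 11]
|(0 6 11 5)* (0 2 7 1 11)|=10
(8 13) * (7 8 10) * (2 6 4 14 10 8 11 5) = [0, 1, 6, 3, 14, 2, 4, 11, 13, 9, 7, 5, 12, 8, 10] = (2 6 4 14 10 7 11 5)(8 13)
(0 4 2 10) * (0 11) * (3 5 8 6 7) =(0 4 2 10 11)(3 5 8 6 7) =[4, 1, 10, 5, 2, 8, 7, 3, 6, 9, 11, 0]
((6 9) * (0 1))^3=(0 1)(6 9)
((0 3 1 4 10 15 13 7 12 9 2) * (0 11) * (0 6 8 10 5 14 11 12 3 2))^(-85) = (0 9 12 2)(1 3 7 13 15 10 8 6 11 14 5 4)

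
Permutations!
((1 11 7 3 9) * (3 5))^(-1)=(1 9 3 5 7 11)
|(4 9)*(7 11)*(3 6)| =2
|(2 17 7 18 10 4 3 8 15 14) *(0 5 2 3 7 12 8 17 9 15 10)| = 14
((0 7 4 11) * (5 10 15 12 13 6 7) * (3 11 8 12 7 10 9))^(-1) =((0 5 9 3 11)(4 8 12 13 6 10 15 7))^(-1) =(0 11 3 9 5)(4 7 15 10 6 13 12 8)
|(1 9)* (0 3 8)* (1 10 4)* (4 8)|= |(0 3 4 1 9 10 8)|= 7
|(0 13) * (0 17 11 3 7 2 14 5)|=|(0 13 17 11 3 7 2 14 5)|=9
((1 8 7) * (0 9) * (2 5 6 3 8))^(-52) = (9)(1 3 2 8 5 7 6)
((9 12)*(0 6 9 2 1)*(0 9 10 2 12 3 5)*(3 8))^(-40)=(12)(0 9 6 8 10 3 2 5 1)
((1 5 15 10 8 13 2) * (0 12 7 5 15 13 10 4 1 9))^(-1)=((0 12 7 5 13 2 9)(1 15 4)(8 10))^(-1)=(0 9 2 13 5 7 12)(1 4 15)(8 10)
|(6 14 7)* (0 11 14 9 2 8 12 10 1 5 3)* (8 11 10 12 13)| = 30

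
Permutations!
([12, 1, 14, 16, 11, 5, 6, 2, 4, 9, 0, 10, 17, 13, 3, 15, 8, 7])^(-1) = (0 10 11 4 8 16 3 14 2 7 17 12)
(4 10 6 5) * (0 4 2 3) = [4, 1, 3, 0, 10, 2, 5, 7, 8, 9, 6] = (0 4 10 6 5 2 3)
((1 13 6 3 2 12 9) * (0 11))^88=((0 11)(1 13 6 3 2 12 9))^88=(1 2 13 12 6 9 3)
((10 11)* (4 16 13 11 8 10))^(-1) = ((4 16 13 11)(8 10))^(-1) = (4 11 13 16)(8 10)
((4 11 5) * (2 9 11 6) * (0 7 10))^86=(0 10 7)(2 11 4)(5 6 9)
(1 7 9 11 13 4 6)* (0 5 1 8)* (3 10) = (0 5 1 7 9 11 13 4 6 8)(3 10) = [5, 7, 2, 10, 6, 1, 8, 9, 0, 11, 3, 13, 12, 4]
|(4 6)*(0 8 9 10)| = 4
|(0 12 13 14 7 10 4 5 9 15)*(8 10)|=11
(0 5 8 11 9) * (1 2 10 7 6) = (0 5 8 11 9)(1 2 10 7 6) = [5, 2, 10, 3, 4, 8, 1, 6, 11, 0, 7, 9]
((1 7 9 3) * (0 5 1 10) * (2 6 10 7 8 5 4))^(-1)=(0 10 6 2 4)(1 5 8)(3 9 7)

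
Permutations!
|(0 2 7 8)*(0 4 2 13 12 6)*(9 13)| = |(0 9 13 12 6)(2 7 8 4)| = 20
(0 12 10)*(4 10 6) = (0 12 6 4 10) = [12, 1, 2, 3, 10, 5, 4, 7, 8, 9, 0, 11, 6]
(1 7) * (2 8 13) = (1 7)(2 8 13) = [0, 7, 8, 3, 4, 5, 6, 1, 13, 9, 10, 11, 12, 2]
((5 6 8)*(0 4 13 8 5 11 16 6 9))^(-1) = (0 9 5 6 16 11 8 13 4)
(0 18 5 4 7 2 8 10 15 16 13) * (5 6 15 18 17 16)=(0 17 16 13)(2 8 10 18 6 15 5 4 7)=[17, 1, 8, 3, 7, 4, 15, 2, 10, 9, 18, 11, 12, 0, 14, 5, 13, 16, 6]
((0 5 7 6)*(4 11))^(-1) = (0 6 7 5)(4 11)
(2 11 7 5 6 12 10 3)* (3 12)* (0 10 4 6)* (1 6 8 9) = (0 10 12 4 8 9 1 6 3 2 11 7 5) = [10, 6, 11, 2, 8, 0, 3, 5, 9, 1, 12, 7, 4]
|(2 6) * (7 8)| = 2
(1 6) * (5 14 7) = [0, 6, 2, 3, 4, 14, 1, 5, 8, 9, 10, 11, 12, 13, 7] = (1 6)(5 14 7)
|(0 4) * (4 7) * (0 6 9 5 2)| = 7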